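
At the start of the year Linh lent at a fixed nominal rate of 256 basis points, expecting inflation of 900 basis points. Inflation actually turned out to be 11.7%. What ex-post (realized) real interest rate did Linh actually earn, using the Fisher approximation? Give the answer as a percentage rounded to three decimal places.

Ex-post: 2.56% − 11.7% = -9.140%
So the realized real rate is -9.140%.

-9.140%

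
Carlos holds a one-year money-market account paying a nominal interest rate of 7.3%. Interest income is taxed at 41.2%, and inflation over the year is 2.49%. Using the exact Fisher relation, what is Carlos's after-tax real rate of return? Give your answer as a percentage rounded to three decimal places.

After-tax nominal return = 7.3% × (1 − 0.412) = 4.2924%.
1 + r = 1.042924 / 1.02490 = 1.017586
After-tax real rate = 1.017586 − 1 → 1.759%.

1.759%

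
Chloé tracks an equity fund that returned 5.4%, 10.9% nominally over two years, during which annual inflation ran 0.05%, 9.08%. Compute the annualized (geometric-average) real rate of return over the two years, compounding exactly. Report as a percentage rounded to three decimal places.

Compound the nominal returns: 1.0540 × 1.1090 = 1.16888600.
Compound inflation: 1.0005 × 1.0908 = 1.09134540.
Deflate: 1.16888600 / 1.09134540 = 1.07105047.
Annualized real rate = 1.07105047^(1/2) − 1 = 3.4916% → 3.492%.

3.492%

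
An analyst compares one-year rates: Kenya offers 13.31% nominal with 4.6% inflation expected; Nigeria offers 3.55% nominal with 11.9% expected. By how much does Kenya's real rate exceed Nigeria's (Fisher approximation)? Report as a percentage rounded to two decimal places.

17.06%

Kenya: 13.31% − 4.6% = 8.710%
Nigeria: 3.55% − 11.9% = -8.350%
Differential = 17.060% → 17.06%.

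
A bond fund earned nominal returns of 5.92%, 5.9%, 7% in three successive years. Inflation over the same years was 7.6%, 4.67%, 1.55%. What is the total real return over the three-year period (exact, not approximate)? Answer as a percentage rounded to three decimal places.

4.941%

Compound the nominal returns: 1.0592 × 1.0590 × 1.0700 = 1.2002113.
Compound inflation: 1.0760 × 1.0467 × 1.0155 = 1.1437061.
Deflate: 1.2002113 / 1.1437061 = 1.0494054.
Total real return = 1.0494054 − 1 → 4.941%.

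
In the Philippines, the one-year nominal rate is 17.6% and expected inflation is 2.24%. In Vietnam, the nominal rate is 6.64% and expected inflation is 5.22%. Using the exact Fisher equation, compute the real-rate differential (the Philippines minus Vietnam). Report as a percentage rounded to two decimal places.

The Philippines: (1 + 0.1760)/(1 + 0.0224) − 1 = 15.0235%
Vietnam: (1 + 0.0664)/(1 + 0.0522) − 1 = 1.3496%
Differential = 15.0235% − 1.3496% = 13.6739% → 13.67%.

13.67%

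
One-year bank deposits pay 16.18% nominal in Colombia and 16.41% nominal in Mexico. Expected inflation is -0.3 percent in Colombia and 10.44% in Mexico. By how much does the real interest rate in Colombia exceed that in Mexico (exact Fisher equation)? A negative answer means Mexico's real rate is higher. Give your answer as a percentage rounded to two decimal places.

Colombia: (1 + 0.1618)/(1 − 0.0030) − 1 = 16.5296%
Mexico: (1 + 0.1641)/(1 + 0.1044) − 1 = 5.4057%
Differential = 16.5296% − 5.4057% = 11.1239% → 11.12%.

11.12%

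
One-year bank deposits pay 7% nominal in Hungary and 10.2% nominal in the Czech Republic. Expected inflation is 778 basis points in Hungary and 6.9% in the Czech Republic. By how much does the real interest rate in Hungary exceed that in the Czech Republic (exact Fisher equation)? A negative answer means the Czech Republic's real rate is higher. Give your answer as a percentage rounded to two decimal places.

-3.81%

Hungary: (1 + 0.0700)/(1 + 0.0778) − 1 = -0.7237%
The Czech Republic: (1 + 0.1020)/(1 + 0.0690) − 1 = 3.0870%
Differential = -0.7237% − 3.0870% = -3.8107% → -3.81%.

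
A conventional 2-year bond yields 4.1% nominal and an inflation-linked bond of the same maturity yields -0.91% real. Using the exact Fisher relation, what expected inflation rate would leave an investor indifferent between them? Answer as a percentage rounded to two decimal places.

(1 + π) = (1 + i)/(1 + r) = 1.04100 / 0.99090 = 1.050560
Break-even inflation = 1.050560 − 1 → 5.06%.

5.06%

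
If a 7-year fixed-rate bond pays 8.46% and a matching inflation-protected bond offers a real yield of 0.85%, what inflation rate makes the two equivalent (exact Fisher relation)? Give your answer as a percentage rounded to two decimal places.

(1 + π) = (1 + i)/(1 + r) = 1.08460 / 1.00850 = 1.075459
Break-even inflation = 1.075459 − 1 → 7.55%.

7.55%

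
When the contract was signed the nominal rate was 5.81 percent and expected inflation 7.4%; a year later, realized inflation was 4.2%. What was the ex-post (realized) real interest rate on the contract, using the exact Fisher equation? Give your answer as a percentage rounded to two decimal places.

1.55%

Ex-post: (1 + 0.0581)/(1 + 0.0420) − 1 = 1.5451%
So the realized real rate is 1.55%.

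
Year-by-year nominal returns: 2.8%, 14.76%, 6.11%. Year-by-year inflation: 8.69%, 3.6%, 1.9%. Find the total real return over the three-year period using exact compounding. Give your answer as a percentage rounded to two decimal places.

Nominal growth factor = 1.0280 × 1.1476 × 1.0611 = 1.251814
Price-level growth factor = 1.0869 × 1.0360 × 1.0190 = 1.147423
Real growth factor = 1.251814 / 1.147423 = 1.090979
Total real return = 1.090979 − 1 → 9.10%.

9.10%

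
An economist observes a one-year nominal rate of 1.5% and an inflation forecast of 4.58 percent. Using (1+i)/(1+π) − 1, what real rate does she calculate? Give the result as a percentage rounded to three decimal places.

-2.945%

1 + r = 1.01500 / 1.04580 = 0.970549
r = 0.970549 − 1 = -2.9451%, i.e. -2.945%.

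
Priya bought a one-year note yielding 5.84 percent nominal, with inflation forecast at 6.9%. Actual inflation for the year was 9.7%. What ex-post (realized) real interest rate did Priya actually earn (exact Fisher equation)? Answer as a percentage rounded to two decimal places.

Ex-post: (1 + 0.0584)/(1 + 0.0970) − 1 = -3.5187%
So the realized real rate is -3.52%.

-3.52%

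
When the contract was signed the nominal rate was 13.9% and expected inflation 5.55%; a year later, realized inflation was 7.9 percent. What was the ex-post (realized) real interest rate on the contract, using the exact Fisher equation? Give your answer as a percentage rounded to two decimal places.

Ex-post: (1 + 0.1390)/(1 + 0.0790) − 1 = 5.5607%
So the realized real rate is 5.56%.

5.56%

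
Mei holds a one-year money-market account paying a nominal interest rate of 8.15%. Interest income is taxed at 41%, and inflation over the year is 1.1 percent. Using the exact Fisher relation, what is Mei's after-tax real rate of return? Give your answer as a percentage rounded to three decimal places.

After-tax nominal return = 8.15% × (1 − 0.41) = 4.8085%.
1 + r = 1.048085 / 1.01100 = 1.036682
After-tax real rate = 1.036682 − 1 → 3.668%.

3.668%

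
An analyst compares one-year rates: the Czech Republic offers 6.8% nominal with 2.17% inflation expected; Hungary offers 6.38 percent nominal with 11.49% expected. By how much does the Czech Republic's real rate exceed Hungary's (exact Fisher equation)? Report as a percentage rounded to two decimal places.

9.12%

The Czech Republic: (1 + 0.0680)/(1 + 0.0217) − 1 = 4.53166%
Hungary: (1 + 0.0638)/(1 + 0.1149) − 1 = -4.58337%
Differential = 4.53166% − (-4.58337%) = 9.11503% → 9.12%.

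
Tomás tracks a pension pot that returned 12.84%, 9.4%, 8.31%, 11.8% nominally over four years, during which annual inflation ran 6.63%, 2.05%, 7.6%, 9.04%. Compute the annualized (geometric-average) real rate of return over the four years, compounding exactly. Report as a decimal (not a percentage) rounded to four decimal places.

Compound the nominal returns: 1.1284 × 1.0940 × 1.0831 × 1.1180 = 1.49482640.
Compound inflation: 1.0663 × 1.0205 × 1.0760 × 1.0904 = 1.27670492.
Deflate: 1.49482640 / 1.27670492 = 1.17084721.
Annualized real rate = 1.17084721^(1/4) − 1 = 4.0220% → 0.0402.

0.0402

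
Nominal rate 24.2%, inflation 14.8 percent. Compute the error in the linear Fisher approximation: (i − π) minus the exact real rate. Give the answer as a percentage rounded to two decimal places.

Approximate: r ≈ 24.200% − 14.800% = 9.4000%
Exact: (1 + 0.2420)/(1 + 0.1480) − 1 = 8.1882%
Error = 9.4000% − 8.1882% = 1.2118% → 1.21%.

1.21%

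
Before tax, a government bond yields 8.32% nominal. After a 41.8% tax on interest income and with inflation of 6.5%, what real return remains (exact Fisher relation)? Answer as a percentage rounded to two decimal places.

After-tax nominal return = 8.32% × (1 − 0.418) = 4.84224%.
1 + r = 1.0484224 / 1.06500 = 0.984434
After-tax real rate = 0.984434 − 1 → -1.56%.

-1.56%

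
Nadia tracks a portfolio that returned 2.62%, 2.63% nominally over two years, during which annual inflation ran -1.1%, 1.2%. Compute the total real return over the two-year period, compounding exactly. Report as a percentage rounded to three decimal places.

Compound the nominal returns: 1.0262 × 1.0263 = 1.053189.
Compound inflation: 0.9890 × 1.0120 = 1.000868.
Deflate: 1.053189 / 1.000868 = 1.052276.
Total real return = 1.052276 − 1 → 5.228%.

5.228%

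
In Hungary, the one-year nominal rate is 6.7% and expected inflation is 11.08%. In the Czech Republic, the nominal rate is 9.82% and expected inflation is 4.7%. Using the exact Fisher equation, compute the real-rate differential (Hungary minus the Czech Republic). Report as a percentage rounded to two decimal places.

Hungary: (1 + 0.0670)/(1 + 0.1108) − 1 = -3.9431%
The Czech Republic: (1 + 0.0982)/(1 + 0.0470) − 1 = 4.8902%
Differential = -3.9431% − 4.8902% = -8.8333% → -8.83%.

-8.83%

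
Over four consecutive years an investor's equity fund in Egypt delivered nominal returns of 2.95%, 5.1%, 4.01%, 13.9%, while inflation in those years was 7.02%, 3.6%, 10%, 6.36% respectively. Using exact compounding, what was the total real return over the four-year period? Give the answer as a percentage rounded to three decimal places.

-1.183%

Nominal growth factor = 1.0295 × 1.0510 × 1.0401 × 1.1390 = 1.281822
Price-level growth factor = 1.0702 × 1.0360 × 1.1000 × 1.0636 = 1.297166
Real growth factor = 1.281822 / 1.297166 = 0.988171
Total real return = 0.988171 − 1 → -1.183%.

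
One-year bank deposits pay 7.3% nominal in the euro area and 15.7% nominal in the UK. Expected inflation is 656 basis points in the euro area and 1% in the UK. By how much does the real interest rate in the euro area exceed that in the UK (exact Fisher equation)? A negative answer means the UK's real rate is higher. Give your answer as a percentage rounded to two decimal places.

The euro area: (1 + 0.0730)/(1 + 0.0656) − 1 = 0.6944%
The UK: (1 + 0.1570)/(1 + 0.0100) − 1 = 14.5545%
Differential = 0.6944% − 14.5545% = -13.8600% → -13.86%.

-13.86%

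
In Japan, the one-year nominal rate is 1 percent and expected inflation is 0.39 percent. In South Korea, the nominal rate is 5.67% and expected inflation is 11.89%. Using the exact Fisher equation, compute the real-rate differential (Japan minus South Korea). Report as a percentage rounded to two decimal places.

6.17%

Japan: (1 + 0.0100)/(1 + 0.0039) − 1 = 0.6076%
South Korea: (1 + 0.0567)/(1 + 0.1189) − 1 = -5.5590%
Differential = 0.6076% − (-5.5590%) = 6.1667% → 6.17%.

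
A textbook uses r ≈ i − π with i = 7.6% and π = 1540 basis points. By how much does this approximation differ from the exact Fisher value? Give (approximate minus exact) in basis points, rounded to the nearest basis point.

Approximate: r ≈ 7.600% − 15.400% = -7.8000%
Exact: (1 + 0.0760)/(1 + 0.1540) − 1 = -6.7591%
Error = -7.8000% − (-6.7591%) = -1.0409% → -104 basis points.

-104 basis points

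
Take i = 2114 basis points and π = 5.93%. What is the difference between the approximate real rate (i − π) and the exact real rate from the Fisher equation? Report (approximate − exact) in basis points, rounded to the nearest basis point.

Approximate: r ≈ 21.140% − 5.930% = 15.2100%
Exact: (1 + 0.2114)/(1 + 0.0593) − 1 = 14.3585%
Error = 15.2100% − 14.3585% = 0.8515% → 85 basis points.

85 basis points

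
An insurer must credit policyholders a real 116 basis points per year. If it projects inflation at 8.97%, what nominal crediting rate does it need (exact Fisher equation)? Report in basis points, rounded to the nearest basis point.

1023 basis points

(1 + i) = (1 + r)(1 + π) = 1.01160 × 1.08970 = 1.10234052
i = 1.10234052 − 1, so the required nominal rate is 1023 basis points.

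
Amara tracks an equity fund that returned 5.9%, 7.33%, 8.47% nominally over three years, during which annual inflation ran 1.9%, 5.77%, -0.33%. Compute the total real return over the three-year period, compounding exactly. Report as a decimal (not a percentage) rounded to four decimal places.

0.1477

Compound the nominal returns: 1.0590 × 1.0733 × 1.0847 = 1.232897.
Compound inflation: 1.0190 × 1.0577 × 0.9967 = 1.074240.
Deflate: 1.232897 / 1.074240 = 1.147693.
Total real return = 1.147693 − 1 → 0.1477.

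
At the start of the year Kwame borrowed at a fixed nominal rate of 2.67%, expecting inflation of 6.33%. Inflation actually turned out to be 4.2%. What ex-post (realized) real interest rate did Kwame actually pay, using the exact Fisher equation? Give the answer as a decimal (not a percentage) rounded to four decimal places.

-0.0147

Ex-post: (1 + 0.0267)/(1 + 0.0420) − 1 = -1.4683%
So the realized real rate is -0.0147.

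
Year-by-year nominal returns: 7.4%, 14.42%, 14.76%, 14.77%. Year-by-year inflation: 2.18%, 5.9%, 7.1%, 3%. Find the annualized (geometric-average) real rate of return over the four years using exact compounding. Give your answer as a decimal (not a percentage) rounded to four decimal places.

Compound the nominal returns: 1.0740 × 1.1442 × 1.1476 × 1.1477 = 1.61854637.
Compound inflation: 1.0218 × 1.0590 × 1.0710 × 1.0300 = 1.19368175.
Deflate: 1.61854637 / 1.19368175 = 1.35592788.
Annualized real rate = 1.35592788^(1/4) − 1 = 7.9094% → 0.0791.

0.0791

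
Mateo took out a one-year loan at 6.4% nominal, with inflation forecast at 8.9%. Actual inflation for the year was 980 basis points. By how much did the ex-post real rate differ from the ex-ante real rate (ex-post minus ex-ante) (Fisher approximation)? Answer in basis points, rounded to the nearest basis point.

Ex-ante: 6.4% − 8.9% = -2.500%
Ex-post: 6.4% − 9.8% = -3.400%
Difference (ex-post − ex-ante) = -0.9000% → -90 basis points.

-90 basis points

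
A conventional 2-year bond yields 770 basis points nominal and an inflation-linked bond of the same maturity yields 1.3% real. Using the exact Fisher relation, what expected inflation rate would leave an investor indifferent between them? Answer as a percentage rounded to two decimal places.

(1 + π) = (1 + i)/(1 + r) = 1.07700 / 1.01300 = 1.063179
Break-even inflation = 1.063179 − 1 → 6.32%.

6.32%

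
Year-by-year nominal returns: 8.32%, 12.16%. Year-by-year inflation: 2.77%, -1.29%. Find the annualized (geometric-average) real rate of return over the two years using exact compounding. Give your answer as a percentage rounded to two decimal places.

9.44%

Compound the nominal returns: 1.0832 × 1.1216 = 1.21491712.
Compound inflation: 1.0277 × 0.9871 = 1.01444267.
Deflate: 1.21491712 / 1.01444267 = 1.19762029.
Annualized real rate = 1.19762029^(1/2) − 1 = 9.4358% → 9.44%.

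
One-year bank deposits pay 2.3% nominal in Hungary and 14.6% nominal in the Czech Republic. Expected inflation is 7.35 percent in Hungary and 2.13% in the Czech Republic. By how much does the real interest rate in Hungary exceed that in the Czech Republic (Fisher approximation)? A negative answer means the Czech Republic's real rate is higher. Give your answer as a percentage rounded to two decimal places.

Hungary: 2.3% − 7.35% = -5.050%
The Czech Republic: 14.6% − 2.13% = 12.470%
Differential = -17.520% → -17.52%.

-17.52%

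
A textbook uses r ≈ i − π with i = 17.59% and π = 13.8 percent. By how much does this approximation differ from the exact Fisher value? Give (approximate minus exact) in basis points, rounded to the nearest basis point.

46 basis points

Approximate: r ≈ 17.590% − 13.800% = 3.7900%
Exact: (1 + 0.1759)/(1 + 0.1380) − 1 = 3.3304%
Error = 3.7900% − 3.3304% = 0.4596% → 46 basis points.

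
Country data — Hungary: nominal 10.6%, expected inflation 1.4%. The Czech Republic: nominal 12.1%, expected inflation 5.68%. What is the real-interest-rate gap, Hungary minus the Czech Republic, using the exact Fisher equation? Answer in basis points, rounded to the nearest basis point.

Hungary: (1 + 0.1060)/(1 + 0.0140) − 1 = 9.0730%
The Czech Republic: (1 + 0.1210)/(1 + 0.0568) − 1 = 6.0749%
Differential = 9.0730% − 6.0749% = 2.9980% → 300 basis points.

300 basis points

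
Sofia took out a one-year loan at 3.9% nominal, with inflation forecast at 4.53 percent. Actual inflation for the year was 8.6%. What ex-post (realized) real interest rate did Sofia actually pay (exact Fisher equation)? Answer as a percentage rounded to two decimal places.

Ex-post: (1 + 0.0390)/(1 + 0.0860) − 1 = -4.3278%
So the realized real rate is -4.33%.

-4.33%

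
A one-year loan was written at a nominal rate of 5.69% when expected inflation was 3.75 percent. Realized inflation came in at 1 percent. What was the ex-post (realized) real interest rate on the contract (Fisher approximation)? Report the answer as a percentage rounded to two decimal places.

4.69%

Ex-post: 5.69% − 1% = 4.690%
So the realized real rate is 4.69%.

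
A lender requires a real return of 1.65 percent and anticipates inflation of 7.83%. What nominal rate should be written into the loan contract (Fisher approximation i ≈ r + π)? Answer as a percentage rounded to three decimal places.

i ≈ r + π = 1.65% + 7.83% = 9.480%.

9.480%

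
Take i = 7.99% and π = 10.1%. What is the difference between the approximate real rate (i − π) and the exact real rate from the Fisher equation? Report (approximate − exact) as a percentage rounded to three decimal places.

Approximate: r ≈ 7.990% − 10.100% = -2.1100%
Exact: (1 + 0.0799)/(1 + 0.1010) − 1 = -1.9164%
Error = -2.1100% − (-1.9164%) = -0.1936% → -0.194%.

-0.194%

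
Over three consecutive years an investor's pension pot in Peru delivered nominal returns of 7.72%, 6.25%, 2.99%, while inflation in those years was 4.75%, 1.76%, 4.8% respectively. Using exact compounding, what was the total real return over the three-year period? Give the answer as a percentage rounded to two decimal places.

5.52%

Nominal growth factor = 1.0772 × 1.0625 × 1.0299 = 1.178746
Price-level growth factor = 1.0475 × 1.0176 × 1.0480 = 1.117101
Real growth factor = 1.178746 / 1.117101 = 1.055183
Total real return = 1.055183 − 1 → 5.52%.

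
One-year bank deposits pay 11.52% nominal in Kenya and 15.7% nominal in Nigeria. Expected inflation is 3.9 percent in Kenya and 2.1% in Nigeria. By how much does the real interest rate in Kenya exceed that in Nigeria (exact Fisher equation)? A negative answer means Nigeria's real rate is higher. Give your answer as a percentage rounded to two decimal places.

-5.99%

Kenya: (1 + 0.1152)/(1 + 0.0390) − 1 = 7.3340%
Nigeria: (1 + 0.1570)/(1 + 0.0210) − 1 = 13.3203%
Differential = 7.3340% − 13.3203% = -5.9863% → -5.99%.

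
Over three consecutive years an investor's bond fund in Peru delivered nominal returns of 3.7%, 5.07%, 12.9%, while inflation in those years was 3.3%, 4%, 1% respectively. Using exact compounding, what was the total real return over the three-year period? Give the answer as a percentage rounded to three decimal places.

13.370%

Compound the nominal returns: 1.0370 × 1.0507 × 1.1290 = 1.2301312.
Compound inflation: 1.0330 × 1.0400 × 1.0100 = 1.0850632.
Deflate: 1.2301312 / 1.0850632 = 1.1336954.
Total real return = 1.1336954 − 1 → 13.370%.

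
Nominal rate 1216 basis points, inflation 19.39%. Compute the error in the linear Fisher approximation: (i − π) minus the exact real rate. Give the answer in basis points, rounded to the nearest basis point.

-117 basis points

Approximate: r ≈ 12.160% − 19.390% = -7.2300%
Exact: (1 + 0.1216)/(1 + 0.1939) − 1 = -6.0558%
Error = -7.2300% − (-6.0558%) = -1.1742% → -117 basis points.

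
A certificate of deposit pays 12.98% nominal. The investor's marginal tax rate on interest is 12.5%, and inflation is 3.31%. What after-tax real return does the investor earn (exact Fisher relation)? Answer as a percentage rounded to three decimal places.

7.790%

After-tax nominal return = 12.98% × (1 − 0.125) = 11.3575%.
1 + r = 1.113575 / 1.03310 = 1.077897
After-tax real rate = 1.077897 − 1 → 7.790%.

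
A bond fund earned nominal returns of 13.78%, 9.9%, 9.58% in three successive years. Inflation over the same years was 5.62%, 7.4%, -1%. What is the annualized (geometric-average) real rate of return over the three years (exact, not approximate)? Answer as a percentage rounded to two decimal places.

6.86%

Compound the nominal returns: 1.1378 × 1.0990 × 1.0958 = 1.37023456.
Compound inflation: 1.0562 × 1.0740 × 0.9900 = 1.12301521.
Deflate: 1.37023456 / 1.12301521 = 1.22013892.
Annualized real rate = 1.22013892^(1/3) − 1 = 6.8570% → 6.86%.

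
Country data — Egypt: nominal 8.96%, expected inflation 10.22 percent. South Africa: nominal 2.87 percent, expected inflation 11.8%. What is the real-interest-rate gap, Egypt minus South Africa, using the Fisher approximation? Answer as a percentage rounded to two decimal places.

Egypt: 8.96% − 10.22% = -1.260%
South Africa: 2.87% − 11.8% = -8.930%
Differential = 7.670% → 7.67%.

7.67%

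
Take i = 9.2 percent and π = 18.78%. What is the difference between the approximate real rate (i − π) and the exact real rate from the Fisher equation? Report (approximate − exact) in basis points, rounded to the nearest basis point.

-151 basis points

Approximate: r ≈ 9.200% − 18.780% = -9.5800%
Exact: (1 + 0.0920)/(1 + 0.1878) − 1 = -8.0653%
Error = -9.5800% − (-8.0653%) = -1.5147% → -151 basis points.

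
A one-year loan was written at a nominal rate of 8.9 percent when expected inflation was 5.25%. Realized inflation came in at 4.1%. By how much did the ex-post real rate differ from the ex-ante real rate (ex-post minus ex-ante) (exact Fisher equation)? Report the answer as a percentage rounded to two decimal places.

Ex-ante: (1 + 0.0890)/(1 + 0.0525) − 1 = 3.4679%
Ex-post: (1 + 0.0890)/(1 + 0.0410) − 1 = 4.6110%
Difference (ex-post − ex-ante) = 1.1430% → 1.14%.

1.14%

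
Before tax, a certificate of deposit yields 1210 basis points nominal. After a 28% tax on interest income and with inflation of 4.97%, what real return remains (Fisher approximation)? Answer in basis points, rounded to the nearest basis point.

After-tax nominal return = 12.1% × (1 − 0.28) = 8.7120%.
r ≈ 8.7120% − 4.97% → 374 basis points.

374 basis points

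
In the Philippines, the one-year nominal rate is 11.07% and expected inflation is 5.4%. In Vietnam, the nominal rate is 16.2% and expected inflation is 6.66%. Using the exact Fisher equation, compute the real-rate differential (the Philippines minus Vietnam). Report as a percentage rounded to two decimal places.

-3.56%

The Philippines: (1 + 0.1107)/(1 + 0.0540) − 1 = 5.3795%
Vietnam: (1 + 0.1620)/(1 + 0.0666) − 1 = 8.9443%
Differential = 5.3795% − 8.9443% = -3.5648% → -3.56%.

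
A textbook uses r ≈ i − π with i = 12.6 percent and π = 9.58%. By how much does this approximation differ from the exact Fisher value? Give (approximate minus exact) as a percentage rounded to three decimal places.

Approximate: r ≈ 12.600% − 9.580% = 3.0200%
Exact: (1 + 0.1260)/(1 + 0.0958) − 1 = 2.7560%
Error = 3.0200% − 2.7560% = 0.2640% → 0.264%.

0.264%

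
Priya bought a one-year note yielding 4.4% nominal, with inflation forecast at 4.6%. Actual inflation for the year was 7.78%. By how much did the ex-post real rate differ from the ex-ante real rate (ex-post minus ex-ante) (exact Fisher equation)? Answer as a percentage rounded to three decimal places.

Ex-ante: (1 + 0.0440)/(1 + 0.0460) − 1 = -0.1912%
Ex-post: (1 + 0.0440)/(1 + 0.0778) − 1 = -3.1360%
Difference (ex-post − ex-ante) = -2.9448% → -2.945%.

-2.945%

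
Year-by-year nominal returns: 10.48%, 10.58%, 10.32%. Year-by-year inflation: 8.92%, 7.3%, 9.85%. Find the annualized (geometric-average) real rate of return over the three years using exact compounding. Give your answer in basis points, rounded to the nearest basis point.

163 basis points

Compound the nominal returns: 1.1048 × 1.1058 × 1.1032 = 1.34776603.
Compound inflation: 1.0892 × 1.0730 × 1.0985 = 1.28382969.
Deflate: 1.34776603 / 1.28382969 = 1.04980126.
Annualized real rate = 1.04980126^(1/3) − 1 = 1.6332% → 163 basis points.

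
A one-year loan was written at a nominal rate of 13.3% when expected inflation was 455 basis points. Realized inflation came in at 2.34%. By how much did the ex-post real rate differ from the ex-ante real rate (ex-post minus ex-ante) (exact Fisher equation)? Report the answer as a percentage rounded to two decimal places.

2.34%

Ex-ante: (1 + 0.1330)/(1 + 0.0455) − 1 = 8.3692%
Ex-post: (1 + 0.1330)/(1 + 0.0234) − 1 = 10.7094%
Difference (ex-post − ex-ante) = 2.3402% → 2.34%.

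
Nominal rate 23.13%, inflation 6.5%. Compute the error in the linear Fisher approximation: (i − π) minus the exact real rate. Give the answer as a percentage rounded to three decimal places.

1.015%

Approximate: r ≈ 23.130% − 6.500% = 16.6300%
Exact: (1 + 0.2313)/(1 + 0.0650) − 1 = 15.6150%
Error = 16.6300% − 15.6150% = 1.0150% → 1.015%.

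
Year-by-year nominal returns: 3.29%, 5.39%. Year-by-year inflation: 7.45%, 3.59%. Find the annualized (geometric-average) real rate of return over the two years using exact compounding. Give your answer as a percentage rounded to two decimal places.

Compound the nominal returns: 1.0329 × 1.0539 = 1.08857331.
Compound inflation: 1.0745 × 1.0359 = 1.11307455.
Deflate: 1.08857331 / 1.11307455 = 0.97798778.
Annualized real rate = 0.97798778^(1/2) − 1 = -1.1067% → -1.11%.

-1.11%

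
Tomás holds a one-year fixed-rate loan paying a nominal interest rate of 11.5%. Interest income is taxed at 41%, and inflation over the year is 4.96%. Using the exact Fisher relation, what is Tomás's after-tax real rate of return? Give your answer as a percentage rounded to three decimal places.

After-tax nominal return = 11.5% × (1 − 0.41) = 6.7850%.
1 + r = 1.06785 / 1.04960 = 1.017388
After-tax real rate = 1.017388 − 1 → 1.739%.

1.739%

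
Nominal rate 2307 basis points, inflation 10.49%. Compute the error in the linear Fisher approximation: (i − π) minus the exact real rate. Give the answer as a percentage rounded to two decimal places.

Approximate: r ≈ 23.070% − 10.490% = 12.5800%
Exact: (1 + 0.2307)/(1 + 0.1049) − 1 = 11.3856%
Error = 12.5800% − 11.3856% = 1.1944% → 1.19%.

1.19%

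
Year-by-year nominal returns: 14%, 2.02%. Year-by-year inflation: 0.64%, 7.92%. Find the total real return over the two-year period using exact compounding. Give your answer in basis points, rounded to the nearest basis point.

Compound the nominal returns: 1.1400 × 1.0202 = 1.163028.
Compound inflation: 1.0064 × 1.0792 = 1.086107.
Deflate: 1.163028 / 1.086107 = 1.070823.
Total real return = 1.070823 − 1 → 708 basis points.

708 basis points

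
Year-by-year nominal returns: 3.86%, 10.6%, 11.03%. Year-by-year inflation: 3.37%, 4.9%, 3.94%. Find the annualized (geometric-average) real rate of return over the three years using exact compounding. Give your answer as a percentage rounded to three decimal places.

Compound the nominal returns: 1.0386 × 1.1060 × 1.1103 = 1.27539228.
Compound inflation: 1.0337 × 1.0490 × 1.0394 = 1.12707474.
Deflate: 1.27539228 / 1.12707474 = 1.13159513.
Annualized real rate = 1.13159513^(1/3) − 1 = 4.2070% → 4.207%.

4.207%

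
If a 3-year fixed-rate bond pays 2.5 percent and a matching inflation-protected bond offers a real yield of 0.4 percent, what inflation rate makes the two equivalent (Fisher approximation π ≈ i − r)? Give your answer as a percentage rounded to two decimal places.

2.10%

π ≈ i − r = 2.5% − 0.4% → 2.10%.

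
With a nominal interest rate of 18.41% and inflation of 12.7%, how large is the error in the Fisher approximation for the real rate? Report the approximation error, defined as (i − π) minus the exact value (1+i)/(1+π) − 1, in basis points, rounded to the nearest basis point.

Approximate: r ≈ 18.410% − 12.700% = 5.7100%
Exact: (1 + 0.1841)/(1 + 0.1270) − 1 = 5.0665%
Error = 5.7100% − 5.0665% = 0.6435% → 64 basis points.

64 basis points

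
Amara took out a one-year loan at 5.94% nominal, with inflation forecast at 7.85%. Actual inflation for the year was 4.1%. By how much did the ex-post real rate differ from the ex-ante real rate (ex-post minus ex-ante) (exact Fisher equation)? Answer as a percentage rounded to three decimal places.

3.539%

Ex-ante: (1 + 0.0594)/(1 + 0.0785) − 1 = -1.77098%
Ex-post: (1 + 0.0594)/(1 + 0.0410) − 1 = 1.76753%
Difference (ex-post − ex-ante) = 3.53851% → 3.539%.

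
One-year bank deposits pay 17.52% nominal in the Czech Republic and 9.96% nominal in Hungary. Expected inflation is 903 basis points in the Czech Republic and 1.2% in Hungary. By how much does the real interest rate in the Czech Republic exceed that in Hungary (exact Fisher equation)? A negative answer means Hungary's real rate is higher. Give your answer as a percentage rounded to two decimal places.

The Czech Republic: (1 + 0.1752)/(1 + 0.0903) − 1 = 7.7868%
Hungary: (1 + 0.0996)/(1 + 0.0120) − 1 = 8.6561%
Differential = 7.7868% − 8.6561% = -0.8693% → -0.87%.

-0.87%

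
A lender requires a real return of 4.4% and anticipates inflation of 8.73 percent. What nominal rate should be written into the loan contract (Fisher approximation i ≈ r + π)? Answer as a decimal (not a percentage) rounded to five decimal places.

i ≈ r + π = 4.4% + 8.73% = 0.13130.

0.13130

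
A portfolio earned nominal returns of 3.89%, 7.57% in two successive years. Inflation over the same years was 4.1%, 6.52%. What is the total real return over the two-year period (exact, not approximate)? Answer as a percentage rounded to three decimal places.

Nominal growth factor = 1.0389 × 1.0757 = 1.117545
Price-level growth factor = 1.0410 × 1.0652 = 1.108873
Real growth factor = 1.117545 / 1.108873 = 1.007820
Total real return = 1.007820 − 1 → 0.782%.

0.782%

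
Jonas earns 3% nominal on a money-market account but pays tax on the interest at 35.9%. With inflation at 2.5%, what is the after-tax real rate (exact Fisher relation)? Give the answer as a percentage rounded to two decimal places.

-0.56%

After-tax nominal return = 3% × (1 − 0.359) = 1.9230%.
1 + r = 1.01923 / 1.02500 = 0.994371
After-tax real rate = 0.994371 − 1 → -0.56%.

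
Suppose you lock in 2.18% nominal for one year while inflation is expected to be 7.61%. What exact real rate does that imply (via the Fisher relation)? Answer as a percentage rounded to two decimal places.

By the Fisher relation, 1 + r = (1 + i)/(1 + π).
1 + r = 1.02180 / 1.07610 = 0.949540
r = 0.949540 − 1 = -5.0460%, i.e. -5.05%.

-5.05%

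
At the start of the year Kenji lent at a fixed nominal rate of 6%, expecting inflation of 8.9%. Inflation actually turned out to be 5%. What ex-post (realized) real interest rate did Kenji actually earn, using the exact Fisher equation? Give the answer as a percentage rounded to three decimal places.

Ex-post: (1 + 0.0600)/(1 + 0.0500) − 1 = 0.9524%
So the realized real rate is 0.952%.

0.952%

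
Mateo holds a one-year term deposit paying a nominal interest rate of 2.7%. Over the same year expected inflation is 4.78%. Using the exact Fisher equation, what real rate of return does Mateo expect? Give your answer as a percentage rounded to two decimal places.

1 + r = 1.02700 / 1.04780 = 0.980149
r = 0.980149 − 1 = -1.9851%, i.e. -1.99%.

-1.99%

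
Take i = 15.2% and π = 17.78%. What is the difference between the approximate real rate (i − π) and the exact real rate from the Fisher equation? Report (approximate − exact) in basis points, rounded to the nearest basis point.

Approximate: r ≈ 15.200% − 17.780% = -2.5800%
Exact: (1 + 0.1520)/(1 + 0.1778) − 1 = -2.1905%
Error = -2.5800% − (-2.1905%) = -0.3895% → -39 basis points.

-39 basis points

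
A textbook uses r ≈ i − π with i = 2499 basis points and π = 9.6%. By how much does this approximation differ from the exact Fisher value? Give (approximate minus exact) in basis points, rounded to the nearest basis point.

Approximate: r ≈ 24.990% − 9.600% = 15.3900%
Exact: (1 + 0.2499)/(1 + 0.0960) − 1 = 14.0420%
Error = 15.3900% − 14.0420% = 1.3480% → 135 basis points.

135 basis points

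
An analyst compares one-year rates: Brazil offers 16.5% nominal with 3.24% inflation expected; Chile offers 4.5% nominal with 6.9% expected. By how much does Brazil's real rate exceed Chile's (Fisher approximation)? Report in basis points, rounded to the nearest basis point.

1566 basis points

Brazil: 16.5% − 3.24% = 13.260%
Chile: 4.5% − 6.9% = -2.400%
Differential = 15.660% → 1566 basis points.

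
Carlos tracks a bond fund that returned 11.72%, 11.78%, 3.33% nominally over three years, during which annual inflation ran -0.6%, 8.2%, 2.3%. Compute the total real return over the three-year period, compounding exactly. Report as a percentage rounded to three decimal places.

Nominal growth factor = 1.1172 × 1.1178 × 1.0333 = 1.290391
Price-level growth factor = 0.9940 × 1.0820 × 1.0230 = 1.100245
Real growth factor = 1.290391 / 1.100245 = 1.172822
Total real return = 1.172822 − 1 → 17.282%.

17.282%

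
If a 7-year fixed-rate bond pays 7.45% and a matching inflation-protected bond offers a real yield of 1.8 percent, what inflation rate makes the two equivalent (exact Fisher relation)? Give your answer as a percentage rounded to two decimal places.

(1 + π) = (1 + i)/(1 + r) = 1.07450 / 1.01800 = 1.055501
Break-even inflation = 1.055501 − 1 → 5.55%.

5.55%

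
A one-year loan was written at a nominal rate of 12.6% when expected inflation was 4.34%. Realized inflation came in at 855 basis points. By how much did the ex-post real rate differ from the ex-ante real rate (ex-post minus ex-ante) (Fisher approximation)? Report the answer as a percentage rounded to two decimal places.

-4.21%

Ex-ante: 12.6% − 4.34% = 8.260%
Ex-post: 12.6% − 8.55% = 4.050%
Difference (ex-post − ex-ante) = -4.2100% → -4.21%.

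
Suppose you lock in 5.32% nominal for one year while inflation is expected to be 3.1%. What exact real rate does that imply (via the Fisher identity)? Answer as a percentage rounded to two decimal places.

2.15%

By the Fisher identity, 1 + r = (1 + i)/(1 + π).
1 + r = 1.05320 / 1.03100 = 1.021532
r = 1.021532 − 1 = 2.1532%, i.e. 2.15%.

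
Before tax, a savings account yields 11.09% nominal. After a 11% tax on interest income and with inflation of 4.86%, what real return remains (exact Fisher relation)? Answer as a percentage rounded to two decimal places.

4.78%

After-tax nominal return = 11.09% × (1 − 0.11) = 9.8701%.
1 + r = 1.098701 / 1.04860 = 1.047779
After-tax real rate = 1.047779 − 1 → 4.78%.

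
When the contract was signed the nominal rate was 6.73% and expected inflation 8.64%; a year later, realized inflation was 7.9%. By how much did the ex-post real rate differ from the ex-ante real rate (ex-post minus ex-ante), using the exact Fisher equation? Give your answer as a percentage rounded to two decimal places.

Ex-ante: (1 + 0.0673)/(1 + 0.0864) − 1 = -1.7581%
Ex-post: (1 + 0.0673)/(1 + 0.0790) − 1 = -1.0843%
Difference (ex-post − ex-ante) = 0.6738% → 0.67%.

0.67%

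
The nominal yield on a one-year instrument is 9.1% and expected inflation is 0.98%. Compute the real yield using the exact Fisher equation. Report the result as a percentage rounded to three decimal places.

8.041%

1 + r = 1.09100 / 1.00980 = 1.080412
r = 1.080412 − 1 = 8.0412%, i.e. 8.041%.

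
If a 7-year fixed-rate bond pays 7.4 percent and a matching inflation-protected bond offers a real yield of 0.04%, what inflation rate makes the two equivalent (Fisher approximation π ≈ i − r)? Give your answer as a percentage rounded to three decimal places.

π ≈ i − r = 7.4% − 0.04% → 7.360%.

7.360%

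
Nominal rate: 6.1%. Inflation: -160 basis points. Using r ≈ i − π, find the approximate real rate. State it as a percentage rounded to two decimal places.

r ≈ i − π = 6.1% − (-1.6%) = 7.70%.

7.70%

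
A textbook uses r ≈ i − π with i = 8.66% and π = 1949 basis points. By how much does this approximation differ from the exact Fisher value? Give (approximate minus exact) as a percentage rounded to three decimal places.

-1.766%

Approximate: r ≈ 8.660% − 19.490% = -10.8300%
Exact: (1 + 0.0866)/(1 + 0.1949) − 1 = -9.06352%
Error = -10.8300% − (-9.06352%) = -1.76648% → -1.766%.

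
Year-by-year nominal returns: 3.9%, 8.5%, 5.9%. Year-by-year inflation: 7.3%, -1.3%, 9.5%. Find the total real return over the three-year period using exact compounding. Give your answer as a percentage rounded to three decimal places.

2.946%

Nominal growth factor = 1.0390 × 1.0850 × 1.0590 = 1.193827
Price-level growth factor = 1.0730 × 0.9870 × 1.0950 = 1.159661
Real growth factor = 1.193827 / 1.159661 = 1.029462
Total real return = 1.029462 − 1 → 2.946%.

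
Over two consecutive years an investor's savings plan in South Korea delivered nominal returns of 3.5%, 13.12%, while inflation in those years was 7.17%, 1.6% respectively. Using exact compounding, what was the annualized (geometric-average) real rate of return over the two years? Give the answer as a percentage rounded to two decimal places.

3.69%

Nominal growth factor = 1.0350 × 1.1312 = 1.17079200
Price-level growth factor = 1.0717 × 1.0160 = 1.08884720
Real growth factor = 1.17079200 / 1.08884720 = 1.07525831
Annualized real rate = 1.07525831^(1/2) − 1 = 3.6947% → 3.69%.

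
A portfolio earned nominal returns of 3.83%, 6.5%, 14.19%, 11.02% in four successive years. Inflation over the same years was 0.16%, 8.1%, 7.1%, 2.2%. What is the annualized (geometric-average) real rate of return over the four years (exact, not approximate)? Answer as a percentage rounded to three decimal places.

4.288%

Compound the nominal returns: 1.0383 × 1.0650 × 1.1419 × 1.1102 = 1.40185068.
Compound inflation: 1.0016 × 1.0810 × 1.0710 × 1.0220 = 1.18511468.
Deflate: 1.40185068 / 1.18511468 = 1.18288189.
Annualized real rate = 1.18288189^(1/4) − 1 = 4.2882% → 4.288%.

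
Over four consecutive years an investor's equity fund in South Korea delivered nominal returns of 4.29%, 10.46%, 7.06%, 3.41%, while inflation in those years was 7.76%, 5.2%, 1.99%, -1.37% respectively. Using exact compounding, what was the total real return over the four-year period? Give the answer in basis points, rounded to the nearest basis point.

Compound the nominal returns: 1.0429 × 1.1046 × 1.0706 × 1.0341 = 1.275374.
Compound inflation: 1.0776 × 1.0520 × 1.0199 × 0.9863 = 1.140355.
Deflate: 1.275374 / 1.140355 = 1.118401.
Total real return = 1.118401 − 1 → 1184 basis points.

1184 basis points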